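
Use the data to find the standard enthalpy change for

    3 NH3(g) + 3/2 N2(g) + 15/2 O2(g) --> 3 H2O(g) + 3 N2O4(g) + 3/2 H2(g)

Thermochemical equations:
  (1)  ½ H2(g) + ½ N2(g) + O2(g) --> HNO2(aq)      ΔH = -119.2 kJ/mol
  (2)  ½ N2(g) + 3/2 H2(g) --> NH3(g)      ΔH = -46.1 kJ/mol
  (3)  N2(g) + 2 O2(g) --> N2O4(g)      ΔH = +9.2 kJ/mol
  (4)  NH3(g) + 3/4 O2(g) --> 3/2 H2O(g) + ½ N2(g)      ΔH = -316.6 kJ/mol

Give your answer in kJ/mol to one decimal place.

(1): not needed.
(2) reversed: +46.1 kJ/mol
(3) × 3: (3)·(+9.2) = +27.6 kJ/mol
(4) × 2: (2)·(-316.6) = -633.2 kJ/mol
Combining the equations, ΔH = (-1)·(-46.1) + (3)·(+9.2) + (2)·(-316.6) = -559.5 kJ/mol

ΔH = -559.5 kJ/mol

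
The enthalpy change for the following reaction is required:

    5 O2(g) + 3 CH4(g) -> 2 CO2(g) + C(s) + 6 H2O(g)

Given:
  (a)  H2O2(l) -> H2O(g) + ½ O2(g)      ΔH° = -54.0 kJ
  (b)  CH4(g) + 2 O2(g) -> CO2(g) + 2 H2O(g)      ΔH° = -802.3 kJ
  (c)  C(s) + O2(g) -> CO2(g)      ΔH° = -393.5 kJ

ΔH° = -2013.4 kJ

(a): not needed.
(b) × 3: (3)·(-802.3) = -2406.9 kJ
(c) reversed: +393.5 kJ
Combining the equations, ΔH° = (-2406.9) + (+393.5) = -2013.4 kJ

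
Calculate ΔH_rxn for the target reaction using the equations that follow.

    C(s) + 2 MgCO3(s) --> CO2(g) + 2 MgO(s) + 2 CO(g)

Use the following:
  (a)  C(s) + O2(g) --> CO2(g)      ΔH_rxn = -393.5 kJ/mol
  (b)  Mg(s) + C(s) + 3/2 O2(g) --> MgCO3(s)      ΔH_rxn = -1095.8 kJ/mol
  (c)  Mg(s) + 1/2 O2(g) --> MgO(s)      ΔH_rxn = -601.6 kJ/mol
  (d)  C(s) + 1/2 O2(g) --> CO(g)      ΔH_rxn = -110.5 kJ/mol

ΔH_rxn = 373.9 kJ/mol

(a) as written: -393.5 kJ/mol
(b) reversed and × 2: (-2)·(-1095.8) = +2191.6 kJ/mol
(c) × 2: (2)·(-601.6) = -1203.2 kJ/mol
(d) × 2: (2)·(-110.5) = -221.0 kJ/mol
ΔH_rxn = (1)·(-393.5) + (-2)·(-1095.8) + (2)·(-601.6) + (2)·(-110.5) = 373.9 kJ/mol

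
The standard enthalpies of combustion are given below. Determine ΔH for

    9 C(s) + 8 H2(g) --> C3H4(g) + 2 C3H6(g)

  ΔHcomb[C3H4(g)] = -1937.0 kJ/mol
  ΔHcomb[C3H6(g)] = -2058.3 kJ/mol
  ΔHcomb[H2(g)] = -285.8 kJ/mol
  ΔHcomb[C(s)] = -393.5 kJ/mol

Using ΔH = Σ nΔHc°(reactants) − Σ nΔHc°(products):
= [9·(-393.5) + 8·(-285.8)] − [1·(-1937.0) + 2·(-2058.3)]
= 225.7 kJ/mol

ΔH = 225.7 kJ/mol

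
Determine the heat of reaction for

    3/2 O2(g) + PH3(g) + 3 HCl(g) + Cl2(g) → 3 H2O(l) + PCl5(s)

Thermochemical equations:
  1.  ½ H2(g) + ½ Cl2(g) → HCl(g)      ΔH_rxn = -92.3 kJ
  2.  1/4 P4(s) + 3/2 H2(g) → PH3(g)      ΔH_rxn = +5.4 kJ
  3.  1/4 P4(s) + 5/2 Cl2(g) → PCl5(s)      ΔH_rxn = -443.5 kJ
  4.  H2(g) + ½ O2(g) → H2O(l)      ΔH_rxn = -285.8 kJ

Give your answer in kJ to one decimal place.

ΔH_rxn = -1029.4 kJ

eq. 1 reversed and × 3: (-3)·(-92.3) = +276.9 kJ
eq. 2 reversed: -5.4 kJ
eq. 3 as written: -443.5 kJ
eq. 4 × 3: (3)·(-285.8) = -857.4 kJ
ΔH_rxn = (+276.9) + (-5.4) + (-443.5) + (-857.4) = -1029.4 kJ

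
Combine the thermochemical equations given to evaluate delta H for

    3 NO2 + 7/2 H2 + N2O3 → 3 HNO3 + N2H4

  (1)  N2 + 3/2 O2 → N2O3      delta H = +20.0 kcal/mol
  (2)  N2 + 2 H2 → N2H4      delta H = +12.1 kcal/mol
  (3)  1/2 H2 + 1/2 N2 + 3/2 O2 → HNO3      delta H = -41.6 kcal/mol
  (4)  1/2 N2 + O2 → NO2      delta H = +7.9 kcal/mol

(1) reversed: -20.0 kcal/mol
(2) as written: +12.1 kcal/mol
(3) × 3: (3)·(-41.6) = -124.8 kcal/mol
(4) reversed and × 3: (-3)·(+7.9) = -23.7 kcal/mol
Since enthalpy is a state function, delta H = (-20.0) + (+12.1) + (-124.8) + (-23.7) = -156.4 kcal/mol

delta H = -156.4 kcal/mol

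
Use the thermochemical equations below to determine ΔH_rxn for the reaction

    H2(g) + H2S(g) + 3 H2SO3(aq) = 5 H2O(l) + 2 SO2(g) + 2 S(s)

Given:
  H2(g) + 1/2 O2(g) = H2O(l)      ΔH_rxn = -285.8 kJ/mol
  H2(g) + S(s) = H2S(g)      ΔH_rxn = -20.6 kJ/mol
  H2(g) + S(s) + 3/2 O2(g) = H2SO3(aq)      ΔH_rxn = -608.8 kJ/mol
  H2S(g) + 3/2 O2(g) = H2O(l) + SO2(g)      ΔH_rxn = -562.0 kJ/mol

ΔH_rxn = -175.6 kJ/mol

equation 1 × 3: (3)·(-285.8) = -857.4 kJ/mol
equation 2 as written: -20.6 kJ/mol
equation 3 reversed and × 3: (-3)·(-608.8) = +1826.4 kJ/mol
equation 4 × 2: (2)·(-562.0) = -1124.0 kJ/mol
ΔH_rxn = (3)·(-285.8) + (1)·(-20.6) + (-3)·(-608.8) + (2)·(-562.0) = -175.6 kJ/mol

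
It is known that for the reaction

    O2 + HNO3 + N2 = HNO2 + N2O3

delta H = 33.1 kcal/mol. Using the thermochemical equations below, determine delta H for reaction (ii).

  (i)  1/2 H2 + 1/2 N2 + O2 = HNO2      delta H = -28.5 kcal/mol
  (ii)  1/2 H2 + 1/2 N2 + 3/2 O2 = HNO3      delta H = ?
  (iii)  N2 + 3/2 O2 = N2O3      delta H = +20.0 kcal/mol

(i) as written (HNO2 already on the product side): -28.5 kcal/mol
(ii) reversed (reverse to put HNO3 on the reactant side): contributes −x
(iii) as written (N2O3 already on the product side): +20.0 kcal/mol
+33.1 = (-28.5) + (+20.0) − x
x = (+33.1 − (-8.5)) / (-1) = -41.6 kcal/mol

delta H = -41.6 kcal/mol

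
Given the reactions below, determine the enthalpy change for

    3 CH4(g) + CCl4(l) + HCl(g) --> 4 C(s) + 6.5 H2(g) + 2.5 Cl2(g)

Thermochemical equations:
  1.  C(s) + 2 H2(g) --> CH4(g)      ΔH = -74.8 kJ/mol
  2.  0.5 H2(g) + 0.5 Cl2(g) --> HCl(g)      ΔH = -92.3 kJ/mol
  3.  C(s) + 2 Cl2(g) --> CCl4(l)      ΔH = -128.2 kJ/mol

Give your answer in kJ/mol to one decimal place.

ΔH = 444.9 kJ/mol

eq. 1 reversed and × 3: (-3)·(-74.8) = +224.4 kJ/mol
eq. 2 reversed: +92.3 kJ/mol
eq. 3 reversed: +128.2 kJ/mol
Combining the equations, ΔH = (+224.4) + (+92.3) + (+128.2) = 444.9 kJ/mol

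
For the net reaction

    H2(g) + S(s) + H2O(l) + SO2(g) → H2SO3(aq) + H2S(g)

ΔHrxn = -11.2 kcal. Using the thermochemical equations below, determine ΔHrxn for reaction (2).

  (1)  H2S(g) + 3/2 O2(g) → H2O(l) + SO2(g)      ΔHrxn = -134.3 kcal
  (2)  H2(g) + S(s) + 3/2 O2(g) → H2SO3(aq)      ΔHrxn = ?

(1) reversed (H2S(g) must end up as a product): +134.3 kcal
(2) as written (H2SO3(aq) already on the product side): contributes x
-11.2 = (+134.3) + x
x = (-11.2 − (+134.3)) / (1) = -145.5 kcal

ΔHrxn = -145.5 kcal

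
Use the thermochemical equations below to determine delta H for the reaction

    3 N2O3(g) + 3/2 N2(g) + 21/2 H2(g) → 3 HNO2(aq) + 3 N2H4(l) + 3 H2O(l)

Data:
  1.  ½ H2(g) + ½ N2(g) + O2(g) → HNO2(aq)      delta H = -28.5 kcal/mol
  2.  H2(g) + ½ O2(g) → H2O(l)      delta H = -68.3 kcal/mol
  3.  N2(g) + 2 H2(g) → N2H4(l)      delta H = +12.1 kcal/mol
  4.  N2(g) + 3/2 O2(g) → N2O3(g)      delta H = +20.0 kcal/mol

eq. 1 × 3: (3)·(-28.5) = -85.5 kcal/mol
eq. 2 × 3: (3)·(-68.3) = -204.9 kcal/mol
eq. 3 × 3: (3)·(+12.1) = +36.3 kcal/mol
eq. 4 reversed and × 3: (-3)·(+20.0) = -60.0 kcal/mol
delta H = (3)·(-28.5) + (3)·(-68.3) + (3)·(+12.1) + (-3)·(+20.0) = -314.1 kcal/mol

delta H = -314.1 kcal/mol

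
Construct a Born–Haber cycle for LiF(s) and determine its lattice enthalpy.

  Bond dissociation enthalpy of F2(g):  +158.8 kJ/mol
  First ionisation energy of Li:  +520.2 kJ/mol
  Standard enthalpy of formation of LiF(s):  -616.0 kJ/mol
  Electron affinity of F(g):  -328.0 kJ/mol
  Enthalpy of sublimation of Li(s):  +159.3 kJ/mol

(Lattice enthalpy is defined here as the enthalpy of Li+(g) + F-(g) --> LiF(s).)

U = -1046.9 kJ/mol

ΔHf° = 1·ΔHsub + 1·(ΣIE) + 1/2·D(F2) + 1·EA + U
-616.0 = 1·(+159.3) + 1·(+520.2) + 1/2·(+158.8) + 1·(-328.0) + U
U = -616.0 − (+430.9) = -1046.9 kJ/mol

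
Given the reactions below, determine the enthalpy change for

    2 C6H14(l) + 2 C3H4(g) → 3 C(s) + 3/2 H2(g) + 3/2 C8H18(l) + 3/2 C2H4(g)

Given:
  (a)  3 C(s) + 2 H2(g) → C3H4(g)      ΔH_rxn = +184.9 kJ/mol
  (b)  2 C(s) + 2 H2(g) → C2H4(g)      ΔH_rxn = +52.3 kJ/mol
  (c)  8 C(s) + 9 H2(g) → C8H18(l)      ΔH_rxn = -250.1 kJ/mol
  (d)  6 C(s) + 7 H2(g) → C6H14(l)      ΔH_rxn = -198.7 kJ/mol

ΔH_rxn = -269.1 kJ/mol

(a) reversed and × 2 (C3H4(g) must end up as a reactant; ×2 to match 2 C3H4(g) in the target): (-2)·(+184.9) = -369.8 kJ/mol
(b) × 3/2 (×3/2 to match 3/2 C2H4(g) in the target): (3/2)·(+52.3) = +78.45 kJ/mol
(c) × 3/2 (scale by 3/2 for the 3/2 C8H18(l)): (3/2)·(-250.1) = -375.15 kJ/mol
(d) reversed and × 2 (reverse to put C6H14(l) on the reactant side; scale by 2 for the 2 C6H14(l)): (-2)·(-198.7) = +397.4 kJ/mol
ΔH_rxn = (-369.8) + (+78.45) + (-375.15) + (+397.4) = -269.1 kJ/mol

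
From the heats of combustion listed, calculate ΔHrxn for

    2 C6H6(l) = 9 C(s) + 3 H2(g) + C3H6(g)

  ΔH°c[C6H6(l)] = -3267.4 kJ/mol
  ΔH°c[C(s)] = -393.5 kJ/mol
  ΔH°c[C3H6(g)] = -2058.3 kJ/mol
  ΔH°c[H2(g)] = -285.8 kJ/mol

ΔHrxn = -77.6 kJ/mol

With combustion enthalpies, reactants minus products:
= [2·(-3267.4)] − [9·(-393.5) + 3·(-285.8) + 1·(-2058.3)]
= -77.6 kJ/mol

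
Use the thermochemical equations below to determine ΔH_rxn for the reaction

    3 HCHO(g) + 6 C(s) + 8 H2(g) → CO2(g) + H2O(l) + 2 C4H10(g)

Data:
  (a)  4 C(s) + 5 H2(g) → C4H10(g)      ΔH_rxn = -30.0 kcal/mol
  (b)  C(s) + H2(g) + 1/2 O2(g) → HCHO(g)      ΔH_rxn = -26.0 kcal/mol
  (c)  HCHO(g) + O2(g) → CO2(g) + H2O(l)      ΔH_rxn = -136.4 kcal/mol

(a) × 2: (2)·(-30.0) = -60.0 kcal/mol
(b) reversed and × 2: (-2)·(-26.0) = +52.0 kcal/mol
(c) as written: -136.4 kcal/mol
By Hess's law, ΔH_rxn = (2)·(-30.0) + (-2)·(-26.0) + (1)·(-136.4) = -144.4 kcal/mol

ΔH_rxn = -144.4 kcal/mol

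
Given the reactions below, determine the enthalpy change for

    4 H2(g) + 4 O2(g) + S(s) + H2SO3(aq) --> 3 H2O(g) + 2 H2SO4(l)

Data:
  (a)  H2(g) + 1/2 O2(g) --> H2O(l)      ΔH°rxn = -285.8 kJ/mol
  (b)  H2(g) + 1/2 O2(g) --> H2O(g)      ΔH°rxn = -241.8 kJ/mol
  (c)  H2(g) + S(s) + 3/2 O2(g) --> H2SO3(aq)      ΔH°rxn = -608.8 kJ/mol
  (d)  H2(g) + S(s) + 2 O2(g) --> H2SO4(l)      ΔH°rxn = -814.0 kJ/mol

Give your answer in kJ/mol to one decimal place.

(a): not needed.
(b) × 3: (3)·(-241.8) = -725.4 kJ/mol
(c) reversed: +608.8 kJ/mol
(d) × 2: (2)·(-814.0) = -1628.0 kJ/mol
ΔH°rxn = (-725.4) + (+608.8) + (-1628.0) = -1744.6 kJ/mol

ΔH°rxn = -1744.6 kJ/mol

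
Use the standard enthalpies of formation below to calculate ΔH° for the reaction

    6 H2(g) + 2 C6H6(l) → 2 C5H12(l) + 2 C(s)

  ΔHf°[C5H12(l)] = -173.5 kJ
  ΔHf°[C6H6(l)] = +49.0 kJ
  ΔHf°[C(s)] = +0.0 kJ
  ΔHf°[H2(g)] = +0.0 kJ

ΔH° = -445.0 kJ

Products: 2·(-173.5) + 2·(+0.0) = -347.0
Reactants: 6·(+0.0) + 2·(+49.0) = +98.0
ΔH° = (-347.0) − (+98.0) = -445.0 kJ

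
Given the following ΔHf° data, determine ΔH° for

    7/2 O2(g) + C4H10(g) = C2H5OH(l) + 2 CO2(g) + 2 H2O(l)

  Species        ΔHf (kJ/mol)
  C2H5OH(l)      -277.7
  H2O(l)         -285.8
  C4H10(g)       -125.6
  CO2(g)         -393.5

Products: 1·(-277.7) + 2·(-393.5) + 2·(-285.8) = -1636.3
Reactants: 7/2·(+0.0) + 1·(-125.6) = -125.6
ΔH° = (-1636.3) − (-125.6) = -1510.7 kJ/mol

ΔH° = -1510.7 kJ/mol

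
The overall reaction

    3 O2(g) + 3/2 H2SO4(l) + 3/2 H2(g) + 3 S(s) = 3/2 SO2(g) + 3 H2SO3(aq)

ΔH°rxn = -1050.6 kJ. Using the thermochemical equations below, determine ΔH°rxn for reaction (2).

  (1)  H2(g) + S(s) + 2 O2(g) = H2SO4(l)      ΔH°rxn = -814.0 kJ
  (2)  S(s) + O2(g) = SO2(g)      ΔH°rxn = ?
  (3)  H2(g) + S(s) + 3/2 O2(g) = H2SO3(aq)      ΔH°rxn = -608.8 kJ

(1) reversed and × 3/2: (-3/2)·(-814.0) = +1221.0 kJ
(2) × 3/2: contributes 3/2·x
(3) × 3: (3)·(-608.8) = -1826.4 kJ
-1050.6 = (+1221.0) + (-1826.4) + 3/2·x
x = (-1050.6 − (-605.4)) / (3/2) = -296.8 kJ

ΔH°rxn = -296.8 kJ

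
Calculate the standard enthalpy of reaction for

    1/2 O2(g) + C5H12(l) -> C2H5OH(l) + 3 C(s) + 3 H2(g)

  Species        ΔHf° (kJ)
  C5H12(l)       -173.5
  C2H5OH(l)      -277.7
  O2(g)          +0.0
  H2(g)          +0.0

ΔHrxn = -104.2 kJ

Products: 1·(-277.7) + 3·(+0.0) + 3·(+0.0) = -277.7
Reactants: 1/2·(+0.0) + 1·(-173.5) = -173.5
ΔHrxn = (-277.7) − (-173.5) = -104.2 kJ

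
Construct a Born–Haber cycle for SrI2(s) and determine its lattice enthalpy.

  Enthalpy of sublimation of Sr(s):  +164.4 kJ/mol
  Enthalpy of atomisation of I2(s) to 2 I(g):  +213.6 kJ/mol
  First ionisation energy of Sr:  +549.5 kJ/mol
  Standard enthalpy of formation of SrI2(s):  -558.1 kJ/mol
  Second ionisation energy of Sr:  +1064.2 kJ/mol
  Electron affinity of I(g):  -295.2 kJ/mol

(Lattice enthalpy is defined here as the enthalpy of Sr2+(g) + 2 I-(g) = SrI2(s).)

ΔHf° = 1·ΔHsub + 1·(ΣIE) + 1·D(I2) + 2·EA + U
-558.1 = 1·(+164.4) + 1·(+1613.7) + 1·(+213.6) + 2·(-295.2) + U
U = -558.1 − (+1401.3) = -1959.4 kJ/mol

U = -1959.4 kJ/mol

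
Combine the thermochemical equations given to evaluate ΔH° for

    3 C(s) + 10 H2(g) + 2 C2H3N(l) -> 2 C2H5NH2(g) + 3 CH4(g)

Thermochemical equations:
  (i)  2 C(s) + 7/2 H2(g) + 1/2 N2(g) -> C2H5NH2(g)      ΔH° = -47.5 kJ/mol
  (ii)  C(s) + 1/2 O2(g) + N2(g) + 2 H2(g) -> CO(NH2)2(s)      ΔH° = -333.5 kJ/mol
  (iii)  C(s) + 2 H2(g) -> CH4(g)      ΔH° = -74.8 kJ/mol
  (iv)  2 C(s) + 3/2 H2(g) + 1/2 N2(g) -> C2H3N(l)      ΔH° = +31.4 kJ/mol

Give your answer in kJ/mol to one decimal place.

(i) × 2 (×2 to match 2 C2H5NH2(g) in the target): (2)·(-47.5) = -95.0 kJ/mol
(ii): not needed (CO(NH2)2(s) appears nowhere else).
(iii) × 3 (×3 to match 3 CH4(g) in the target): (3)·(-74.8) = -224.4 kJ/mol
(iv) reversed and × 2 (C2H3N(l) must end up as a reactant; scale by 2 for the 2 C2H3N(l)): (-2)·(+31.4) = -62.8 kJ/mol
ΔH° = (2)·(-47.5) + (3)·(-74.8) + (-2)·(+31.4) = -382.2 kJ/mol

ΔH° = -382.2 kJ/mol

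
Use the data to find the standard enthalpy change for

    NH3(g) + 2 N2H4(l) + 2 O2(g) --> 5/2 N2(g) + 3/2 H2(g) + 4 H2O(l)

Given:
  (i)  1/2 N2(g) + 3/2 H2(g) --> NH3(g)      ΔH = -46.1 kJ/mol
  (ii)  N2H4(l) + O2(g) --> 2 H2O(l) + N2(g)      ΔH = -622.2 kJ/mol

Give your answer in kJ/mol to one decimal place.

ΔH = -1198.3 kJ/mol

(i) reversed (reverse to put NH3(g) on the reactant side): +46.1 kJ/mol
(ii) × 2 (×2 to match 2 N2H4(l) in the target): (2)·(-622.2) = -1244.4 kJ/mol
Combining the equations, ΔH = (-1)·(-46.1) + (2)·(-622.2) = -1198.3 kJ/mol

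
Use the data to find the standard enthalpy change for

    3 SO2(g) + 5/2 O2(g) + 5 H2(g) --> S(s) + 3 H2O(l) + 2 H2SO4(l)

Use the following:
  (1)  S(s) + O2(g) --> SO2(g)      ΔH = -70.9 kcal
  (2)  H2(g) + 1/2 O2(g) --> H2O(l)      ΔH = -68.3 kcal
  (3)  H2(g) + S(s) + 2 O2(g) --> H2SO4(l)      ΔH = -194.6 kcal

ΔH = -381.4 kcal

(1) reversed and × 3 (SO2(g) must end up as a reactant; scale by 3 for the 3 SO2(g)): (-3)·(-70.9) = +212.7 kcal
(2) × 3 (×3 to match 3 H2O(l) in the target): (3)·(-68.3) = -204.9 kcal
(3) × 2 (scale by 2 for the 2 H2SO4(l)): (2)·(-194.6) = -389.2 kcal
ΔH = (-3)·(-70.9) + (3)·(-68.3) + (2)·(-194.6) = -381.4 kcal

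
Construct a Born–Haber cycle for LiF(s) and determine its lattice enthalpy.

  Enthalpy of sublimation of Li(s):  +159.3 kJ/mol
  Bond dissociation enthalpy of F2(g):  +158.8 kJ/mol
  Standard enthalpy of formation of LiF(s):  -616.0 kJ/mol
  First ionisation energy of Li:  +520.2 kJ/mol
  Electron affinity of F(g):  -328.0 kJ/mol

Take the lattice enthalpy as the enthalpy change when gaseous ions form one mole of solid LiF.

ΔHf° = 1·ΔHsub + 1·(ΣIE) + 1/2·D(F2) + 1·EA + U
-616.0 = 1·(+159.3) + 1·(+520.2) + 1/2·(+158.8) + 1·(-328.0) + U
U = -616.0 − (+430.9) = -1046.9 kJ/mol

U = -1046.9 kJ/mol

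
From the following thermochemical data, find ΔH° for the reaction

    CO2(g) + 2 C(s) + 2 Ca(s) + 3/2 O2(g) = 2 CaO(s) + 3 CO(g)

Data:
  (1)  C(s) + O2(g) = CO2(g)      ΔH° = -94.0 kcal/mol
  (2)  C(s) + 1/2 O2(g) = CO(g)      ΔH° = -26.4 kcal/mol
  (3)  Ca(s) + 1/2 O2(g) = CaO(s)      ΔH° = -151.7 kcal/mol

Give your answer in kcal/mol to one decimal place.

ΔH° = -288.6 kcal/mol

(1) reversed (CO2(g) must end up as a reactant): +94.0 kcal/mol
(2) × 3 (×3 to match 3 CO(g) in the target): (3)·(-26.4) = -79.2 kcal/mol
(3) × 2 (scale by 2 for the 2 CaO(s)): (2)·(-151.7) = -303.4 kcal/mol
Since enthalpy is a state function, ΔH° = (-1)·(-94.0) + (3)·(-26.4) + (2)·(-151.7) = -288.6 kcal/mol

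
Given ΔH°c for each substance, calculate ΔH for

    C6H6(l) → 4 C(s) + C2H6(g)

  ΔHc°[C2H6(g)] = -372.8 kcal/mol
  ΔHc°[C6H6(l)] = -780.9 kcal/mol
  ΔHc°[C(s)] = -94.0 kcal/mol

Using ΔH = Σ nΔHc°(reactants) − Σ nΔHc°(products):
= [1·(-780.9)] − [4·(-94.0) + 1·(-372.8)]
= -32.1 kcal/mol

ΔH = -32.1 kcal/mol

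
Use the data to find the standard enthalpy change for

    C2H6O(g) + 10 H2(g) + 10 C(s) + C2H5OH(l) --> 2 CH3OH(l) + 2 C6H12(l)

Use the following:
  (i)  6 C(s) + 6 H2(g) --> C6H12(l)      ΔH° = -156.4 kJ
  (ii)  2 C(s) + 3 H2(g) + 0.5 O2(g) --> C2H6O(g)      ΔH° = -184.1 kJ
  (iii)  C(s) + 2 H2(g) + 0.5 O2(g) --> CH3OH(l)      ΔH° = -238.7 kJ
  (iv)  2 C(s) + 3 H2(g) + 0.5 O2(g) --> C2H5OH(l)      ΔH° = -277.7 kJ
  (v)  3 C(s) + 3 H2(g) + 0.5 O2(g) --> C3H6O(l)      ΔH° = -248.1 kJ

ΔH° = -328.4 kJ

(i) × 2: (2)·(-156.4) = -312.8 kJ
(ii) reversed: +184.1 kJ
(iii) × 2: (2)·(-238.7) = -477.4 kJ
(iv) reversed: +277.7 kJ
(v): not needed.
ΔH° = (-312.8) + (+184.1) + (-477.4) + (+277.7) = -328.4 kJ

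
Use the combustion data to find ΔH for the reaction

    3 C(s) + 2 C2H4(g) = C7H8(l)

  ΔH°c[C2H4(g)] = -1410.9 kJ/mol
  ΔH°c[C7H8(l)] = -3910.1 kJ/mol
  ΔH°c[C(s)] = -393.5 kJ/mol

ΔH = -92.2 kJ/mol

Using ΔH = Σ nΔHc°(reactants) − Σ nΔHc°(products):
= [3·(-393.5) + 2·(-1410.9)] − [1·(-3910.1)]
= -92.2 kJ/mol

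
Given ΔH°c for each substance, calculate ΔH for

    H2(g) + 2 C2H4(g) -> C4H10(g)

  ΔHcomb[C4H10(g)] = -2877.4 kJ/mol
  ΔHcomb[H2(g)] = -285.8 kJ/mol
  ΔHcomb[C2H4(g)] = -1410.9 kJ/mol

With combustion enthalpies, reactants minus products:
= [1·(-285.8) + 2·(-1410.9)] − [1·(-2877.4)]
= -230.2 kJ/mol

ΔH = -230.2 kJ/mol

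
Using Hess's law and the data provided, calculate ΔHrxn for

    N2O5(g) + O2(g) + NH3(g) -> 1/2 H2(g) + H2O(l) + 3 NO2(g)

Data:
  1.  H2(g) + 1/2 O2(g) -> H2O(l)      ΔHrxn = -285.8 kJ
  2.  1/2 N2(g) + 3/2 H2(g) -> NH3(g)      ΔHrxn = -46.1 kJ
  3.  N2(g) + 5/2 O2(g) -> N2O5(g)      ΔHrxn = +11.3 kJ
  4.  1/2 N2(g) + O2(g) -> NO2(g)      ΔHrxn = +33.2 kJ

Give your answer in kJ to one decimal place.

eq. 1 as written (H2O(l) already on the product side): -285.8 kJ
eq. 2 reversed (NH3(g) must end up as a reactant): +46.1 kJ
eq. 3 reversed (reverse to put N2O5(g) on the reactant side): -11.3 kJ
eq. 4 × 3 (×3 to match 3 NO2(g) in the target): (3)·(+33.2) = +99.6 kJ
Summing the manipulated equations, ΔHrxn = (1)·(-285.8) + (-1)·(-46.1) + (-1)·(+11.3) + (3)·(+33.2) = -151.4 kJ

ΔHrxn = -151.4 kJ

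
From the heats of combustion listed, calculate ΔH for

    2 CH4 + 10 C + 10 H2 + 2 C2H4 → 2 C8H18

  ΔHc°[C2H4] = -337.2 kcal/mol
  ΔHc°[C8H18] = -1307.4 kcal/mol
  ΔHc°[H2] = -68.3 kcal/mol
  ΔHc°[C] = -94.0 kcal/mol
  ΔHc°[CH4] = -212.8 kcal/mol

With combustion enthalpies, reactants minus products:
= [2·(-212.8) + 10·(-94.0) + 10·(-68.3) + 2·(-337.2)] − [2·(-1307.4)]
= -108.2 kcal/mol

ΔH = -108.2 kcal/mol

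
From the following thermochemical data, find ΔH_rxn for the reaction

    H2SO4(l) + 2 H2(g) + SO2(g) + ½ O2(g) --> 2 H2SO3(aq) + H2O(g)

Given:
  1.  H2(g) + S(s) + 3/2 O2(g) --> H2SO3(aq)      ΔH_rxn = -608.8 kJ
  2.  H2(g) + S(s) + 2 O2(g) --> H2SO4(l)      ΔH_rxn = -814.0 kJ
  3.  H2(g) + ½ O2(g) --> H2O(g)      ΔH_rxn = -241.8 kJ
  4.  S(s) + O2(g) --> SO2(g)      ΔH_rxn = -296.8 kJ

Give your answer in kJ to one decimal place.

eq. 1 × 2 (scale by 2 for the 2 H2SO3(aq)): (2)·(-608.8) = -1217.6 kJ
eq. 2 reversed (H2SO4(l) must end up as a reactant): +814.0 kJ
eq. 3 as written (H2O(g) already on the product side): -241.8 kJ
eq. 4 reversed (reverse to put SO2(g) on the reactant side): +296.8 kJ
ΔH_rxn = (2)·(-608.8) + (-1)·(-814.0) + (1)·(-241.8) + (-1)·(-296.8) = -348.6 kJ

ΔH_rxn = -348.6 kJ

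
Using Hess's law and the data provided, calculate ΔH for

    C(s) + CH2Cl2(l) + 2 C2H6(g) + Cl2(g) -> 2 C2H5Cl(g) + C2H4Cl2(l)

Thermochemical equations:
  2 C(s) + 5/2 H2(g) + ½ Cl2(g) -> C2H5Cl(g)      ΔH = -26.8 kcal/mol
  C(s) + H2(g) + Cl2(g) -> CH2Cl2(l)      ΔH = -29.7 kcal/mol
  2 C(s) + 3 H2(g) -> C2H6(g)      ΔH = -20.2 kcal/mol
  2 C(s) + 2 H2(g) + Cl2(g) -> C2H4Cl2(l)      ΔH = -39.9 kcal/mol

equation 1 × 2 (scale by 2 for the 2 C2H5Cl(g)): (2)·(-26.8) = -53.6 kcal/mol
equation 2 reversed (reverse to put CH2Cl2(l) on the reactant side): +29.7 kcal/mol
equation 3 reversed and × 2 (reverse to put C2H6(g) on the reactant side; scale by 2 for the 2 C2H6(g)): (-2)·(-20.2) = +40.4 kcal/mol
equation 4 as written (C2H4Cl2(l) already on the product side): -39.9 kcal/mol
ΔH = (2)·(-26.8) + (-1)·(-29.7) + (-2)·(-20.2) + (1)·(-39.9) = -23.4 kcal/mol

ΔH = -23.4 kcal/mol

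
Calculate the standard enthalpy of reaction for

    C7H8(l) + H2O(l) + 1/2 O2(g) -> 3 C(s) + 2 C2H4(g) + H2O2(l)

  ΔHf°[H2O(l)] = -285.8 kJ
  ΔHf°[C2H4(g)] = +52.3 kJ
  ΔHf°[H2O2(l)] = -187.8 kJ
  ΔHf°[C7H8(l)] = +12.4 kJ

ΔH° = 190.2 kJ

Products: 3·(+0.0) + 2·(+52.3) + 1·(-187.8) = -83.2
Reactants: 1·(+12.4) + 1·(-285.8) + 1/2·(+0.0) = -273.4
ΔH° = (-83.2) − (-273.4) = 190.2 kJ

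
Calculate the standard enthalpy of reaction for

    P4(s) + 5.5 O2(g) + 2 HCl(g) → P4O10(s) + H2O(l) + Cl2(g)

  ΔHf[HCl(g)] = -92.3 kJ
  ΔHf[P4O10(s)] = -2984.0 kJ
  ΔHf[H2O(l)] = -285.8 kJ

ΔH°rxn = Σ nΔHf°(products) − Σ nΔHf°(reactants).
Products: 1·(-2984.0) + 1·(-285.8) + 1·(+0.0) = -3269.8
Reactants: 1·(+0.0) + 11/2·(+0.0) + 2·(-92.3) = -184.6
ΔH°rxn = (-3269.8) − (-184.6) = -3085.2 kJ

ΔH°rxn = -3085.2 kJ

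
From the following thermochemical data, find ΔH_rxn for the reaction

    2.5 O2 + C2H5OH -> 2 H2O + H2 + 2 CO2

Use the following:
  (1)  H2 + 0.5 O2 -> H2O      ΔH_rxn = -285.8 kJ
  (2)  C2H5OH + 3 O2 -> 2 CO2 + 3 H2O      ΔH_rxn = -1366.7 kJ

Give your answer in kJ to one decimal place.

ΔH_rxn = -1080.9 kJ

(1) reversed: +285.8 kJ
(2) as written: -1366.7 kJ
Summing the manipulated equations, ΔH_rxn = (-1)·(-285.8) + (1)·(-1366.7) = -1080.9 kJ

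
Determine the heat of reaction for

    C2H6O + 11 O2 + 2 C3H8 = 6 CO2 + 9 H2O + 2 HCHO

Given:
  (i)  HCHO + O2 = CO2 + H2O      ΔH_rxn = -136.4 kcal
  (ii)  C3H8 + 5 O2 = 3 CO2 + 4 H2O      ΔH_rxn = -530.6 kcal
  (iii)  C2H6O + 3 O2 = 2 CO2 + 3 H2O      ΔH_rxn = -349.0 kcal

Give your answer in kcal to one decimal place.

(i) reversed and × 2 (reverse to put HCHO on the product side; ×2 to match 2 HCHO in the target): (-2)·(-136.4) = +272.8 kcal
(ii) × 2 (×2 to match 2 C3H8 in the target): (2)·(-530.6) = -1061.2 kcal
(iii) as written (C2H6O already on the reactant side): -349.0 kcal
By Hess's law, ΔH_rxn = (-2)·(-136.4) + (2)·(-530.6) + (1)·(-349.0) = -1137.4 kcal

ΔH_rxn = -1137.4 kcal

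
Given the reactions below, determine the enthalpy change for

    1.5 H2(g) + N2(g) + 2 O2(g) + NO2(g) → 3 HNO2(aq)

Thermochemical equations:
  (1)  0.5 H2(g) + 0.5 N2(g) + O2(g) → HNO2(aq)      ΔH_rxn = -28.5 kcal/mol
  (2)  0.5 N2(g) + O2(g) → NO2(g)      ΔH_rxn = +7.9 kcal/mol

ΔH_rxn = -93.4 kcal/mol

(1) × 3: (3)·(-28.5) = -85.5 kcal/mol
(2) reversed: -7.9 kcal/mol
ΔH_rxn = (-85.5) + (-7.9) = -93.4 kcal/mol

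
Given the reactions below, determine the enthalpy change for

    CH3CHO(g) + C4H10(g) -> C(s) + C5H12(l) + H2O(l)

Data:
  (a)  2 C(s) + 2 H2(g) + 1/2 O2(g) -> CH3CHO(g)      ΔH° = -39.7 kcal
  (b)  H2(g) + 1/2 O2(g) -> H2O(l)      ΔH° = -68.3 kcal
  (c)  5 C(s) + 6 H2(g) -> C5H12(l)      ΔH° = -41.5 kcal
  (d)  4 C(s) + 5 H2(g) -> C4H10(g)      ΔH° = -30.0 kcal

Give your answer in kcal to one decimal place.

ΔH° = -40.1 kcal

(a) reversed (CH3CHO(g) must end up as a reactant): +39.7 kcal
(b) as written (H2O(l) already on the product side): -68.3 kcal
(c) as written (C5H12(l) already on the product side): -41.5 kcal
(d) reversed (C4H10(g) must end up as a reactant): +30.0 kcal
ΔH° = (-1)·(-39.7) + (1)·(-68.3) + (1)·(-41.5) + (-1)·(-30.0) = -40.1 kcal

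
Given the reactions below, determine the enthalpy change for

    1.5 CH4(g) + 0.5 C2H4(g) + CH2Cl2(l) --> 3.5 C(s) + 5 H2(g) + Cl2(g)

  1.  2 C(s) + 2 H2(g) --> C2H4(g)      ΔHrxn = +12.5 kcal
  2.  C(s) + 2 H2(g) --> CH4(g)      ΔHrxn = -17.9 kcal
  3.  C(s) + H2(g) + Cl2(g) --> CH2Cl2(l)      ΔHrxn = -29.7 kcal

ΔHrxn = 50.3 kcal

eq. 1 reversed and × 1/2: (-1/2)·(+12.5) = -6.25 kcal
eq. 2 reversed and × 3/2: (-3/2)·(-17.9) = +26.85 kcal
eq. 3 reversed: +29.7 kcal
ΔHrxn = (-6.25) + (+26.85) + (+29.7) = 50.3 kcal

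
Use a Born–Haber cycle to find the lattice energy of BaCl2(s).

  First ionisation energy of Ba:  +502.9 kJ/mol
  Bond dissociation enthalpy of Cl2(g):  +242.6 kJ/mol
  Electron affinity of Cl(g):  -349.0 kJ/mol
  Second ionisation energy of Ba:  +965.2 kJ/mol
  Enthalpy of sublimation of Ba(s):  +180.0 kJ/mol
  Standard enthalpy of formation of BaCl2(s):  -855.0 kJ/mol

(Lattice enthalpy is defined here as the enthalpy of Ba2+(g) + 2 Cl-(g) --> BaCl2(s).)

ΔHf° = 1·ΔHsub + 1·(ΣIE) + 1·D(Cl2) + 2·EA + U
-855.0 = 1·(+180.0) + 1·(+1468.1) + 1·(+242.6) + 2·(-349.0) + U
U = -855.0 − (+1192.7) = -2047.7 kJ/mol

U = -2047.7 kJ/mol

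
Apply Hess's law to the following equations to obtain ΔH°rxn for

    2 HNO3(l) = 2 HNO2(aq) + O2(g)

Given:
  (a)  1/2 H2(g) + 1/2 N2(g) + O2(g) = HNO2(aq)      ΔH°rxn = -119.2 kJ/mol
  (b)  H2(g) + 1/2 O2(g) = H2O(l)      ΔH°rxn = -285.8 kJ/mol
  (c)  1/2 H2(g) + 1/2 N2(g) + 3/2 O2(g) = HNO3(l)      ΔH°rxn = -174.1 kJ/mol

(a) × 2: (2)·(-119.2) = -238.4 kJ/mol
(b): not needed.
(c) reversed and × 2: (-2)·(-174.1) = +348.2 kJ/mol
Since enthalpy is a state function, ΔH°rxn = (-238.4) + (+348.2) = 109.8 kJ/mol

ΔH°rxn = 109.8 kJ/mol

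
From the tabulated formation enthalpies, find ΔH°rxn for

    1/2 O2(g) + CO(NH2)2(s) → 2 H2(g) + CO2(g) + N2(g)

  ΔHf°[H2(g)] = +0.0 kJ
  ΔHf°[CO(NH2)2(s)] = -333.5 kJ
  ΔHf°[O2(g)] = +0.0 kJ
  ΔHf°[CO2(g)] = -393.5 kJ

ΔH°rxn = -60.0 kJ

Products: 2·(+0.0) + 1·(-393.5) + 1·(+0.0) = -393.5
Reactants: 1/2·(+0.0) + 1·(-333.5) = -333.5
ΔH°rxn = (-393.5) − (-333.5) = -60.0 kJ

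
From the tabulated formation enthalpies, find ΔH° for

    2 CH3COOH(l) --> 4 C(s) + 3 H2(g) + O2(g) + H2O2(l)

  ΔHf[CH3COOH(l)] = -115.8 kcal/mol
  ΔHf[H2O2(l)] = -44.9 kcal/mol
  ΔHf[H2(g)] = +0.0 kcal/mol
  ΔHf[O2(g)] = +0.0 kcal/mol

Products: 4·(+0.0) + 3·(+0.0) + 1·(+0.0) + 1·(-44.9) = -44.9
Reactants: 2·(-115.8) = -231.6
ΔH° = (-44.9) − (-231.6) = 186.7 kcal/mol

ΔH° = 186.7 kcal/mol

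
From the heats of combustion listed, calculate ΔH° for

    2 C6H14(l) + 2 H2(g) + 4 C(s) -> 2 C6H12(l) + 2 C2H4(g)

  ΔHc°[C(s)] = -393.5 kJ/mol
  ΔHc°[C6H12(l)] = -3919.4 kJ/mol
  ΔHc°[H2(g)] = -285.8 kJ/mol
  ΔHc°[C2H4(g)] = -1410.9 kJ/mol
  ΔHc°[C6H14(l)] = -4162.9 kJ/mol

ΔH° = 189.2 kJ/mol

Using ΔH = Σ nΔHc°(reactants) − Σ nΔHc°(products):
= [2·(-4162.9) + 2·(-285.8) + 4·(-393.5)] − [2·(-3919.4) + 2·(-1410.9)]
= 189.2 kJ/mol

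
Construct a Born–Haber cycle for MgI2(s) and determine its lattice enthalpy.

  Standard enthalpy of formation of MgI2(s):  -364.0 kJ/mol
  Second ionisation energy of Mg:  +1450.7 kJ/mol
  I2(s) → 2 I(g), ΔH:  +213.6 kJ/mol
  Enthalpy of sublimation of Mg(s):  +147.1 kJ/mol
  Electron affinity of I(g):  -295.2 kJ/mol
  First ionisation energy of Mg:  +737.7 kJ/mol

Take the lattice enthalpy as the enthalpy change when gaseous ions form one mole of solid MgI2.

U = -2322.7 kJ/mol

ΔHf° = 1·ΔHsub + 1·(ΣIE) + 1·D(I2) + 2·EA + U
-364.0 = 1·(+147.1) + 1·(+2188.4) + 1·(+213.6) + 2·(-295.2) + U
U = -364.0 − (+1958.7) = -2322.7 kJ/mol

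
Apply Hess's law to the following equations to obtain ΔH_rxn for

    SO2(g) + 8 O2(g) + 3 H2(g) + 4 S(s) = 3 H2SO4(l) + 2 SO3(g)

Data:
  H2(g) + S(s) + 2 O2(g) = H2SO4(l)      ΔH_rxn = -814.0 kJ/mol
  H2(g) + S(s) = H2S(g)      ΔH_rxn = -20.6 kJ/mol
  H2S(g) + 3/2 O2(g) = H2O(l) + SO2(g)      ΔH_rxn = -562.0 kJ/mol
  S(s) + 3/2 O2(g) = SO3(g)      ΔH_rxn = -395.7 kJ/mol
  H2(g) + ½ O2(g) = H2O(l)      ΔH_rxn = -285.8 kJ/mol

ΔH_rxn = -2936.6 kJ/mol

equation 1 × 3: (3)·(-814.0) = -2442.0 kJ/mol
equation 2 reversed: +20.6 kJ/mol
equation 3 reversed: +562.0 kJ/mol
equation 4 × 2: (2)·(-395.7) = -791.4 kJ/mol
equation 5 as written: -285.8 kJ/mol
Combining the equations, ΔH_rxn = (3)·(-814.0) + (-1)·(-20.6) + (-1)·(-562.0) + (2)·(-395.7) + (1)·(-285.8) = -2936.6 kJ/mol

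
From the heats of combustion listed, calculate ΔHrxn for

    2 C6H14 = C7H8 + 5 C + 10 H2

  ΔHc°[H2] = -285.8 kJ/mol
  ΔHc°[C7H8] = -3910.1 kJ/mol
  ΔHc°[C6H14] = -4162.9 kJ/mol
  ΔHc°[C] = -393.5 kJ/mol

ΔHrxn = 409.8 kJ/mol

With combustion enthalpies, reactants minus products:
= [2·(-4162.9)] − [1·(-3910.1) + 5·(-393.5) + 10·(-285.8)]
= 409.8 kJ/mol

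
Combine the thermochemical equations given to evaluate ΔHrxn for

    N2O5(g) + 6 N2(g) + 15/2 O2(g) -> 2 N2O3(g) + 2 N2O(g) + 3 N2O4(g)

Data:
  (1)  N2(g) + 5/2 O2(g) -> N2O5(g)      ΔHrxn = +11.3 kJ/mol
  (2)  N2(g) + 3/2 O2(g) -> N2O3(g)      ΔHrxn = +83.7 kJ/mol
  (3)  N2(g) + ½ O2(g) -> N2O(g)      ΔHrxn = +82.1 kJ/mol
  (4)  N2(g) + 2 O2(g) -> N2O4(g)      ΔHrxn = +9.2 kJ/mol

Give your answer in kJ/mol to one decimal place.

(1) reversed (reverse to put N2O5(g) on the reactant side): -11.3 kJ/mol
(2) × 2 (×2 to match 2 N2O3(g) in the target): (2)·(+83.7) = +167.4 kJ/mol
(3) × 2 (scale by 2 for the 2 N2O(g)): (2)·(+82.1) = +164.2 kJ/mol
(4) × 3 (×3 to match 3 N2O4(g) in the target): (3)·(+9.2) = +27.6 kJ/mol
Since enthalpy is a state function, ΔHrxn = (-1)·(+11.3) + (2)·(+83.7) + (2)·(+82.1) + (3)·(+9.2) = 347.9 kJ/mol

ΔHrxn = 347.9 kJ/mol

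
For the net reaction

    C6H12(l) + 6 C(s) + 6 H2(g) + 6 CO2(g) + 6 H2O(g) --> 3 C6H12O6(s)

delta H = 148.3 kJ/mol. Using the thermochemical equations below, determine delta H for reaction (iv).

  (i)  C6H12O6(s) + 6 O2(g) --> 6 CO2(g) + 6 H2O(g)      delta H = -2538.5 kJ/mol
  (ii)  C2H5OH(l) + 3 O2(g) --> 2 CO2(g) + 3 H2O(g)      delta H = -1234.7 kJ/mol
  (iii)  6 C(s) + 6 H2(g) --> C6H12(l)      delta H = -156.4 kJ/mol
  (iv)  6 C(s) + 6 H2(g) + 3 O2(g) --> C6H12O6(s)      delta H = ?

delta H = -1273.3 kJ/mol

(i) reversed: +2538.5 kJ/mol
(ii): not needed (C2H5OH(l) appears nowhere else).
(iii) reversed (reverse to put C6H12(l) on the reactant side): +156.4 kJ/mol
(iv) × 2: contributes 2·x
+148.3 = (+2538.5) + (+156.4) + 2·x
x = (+148.3 − (+2694.9)) / (2) = -1273.3 kJ/mol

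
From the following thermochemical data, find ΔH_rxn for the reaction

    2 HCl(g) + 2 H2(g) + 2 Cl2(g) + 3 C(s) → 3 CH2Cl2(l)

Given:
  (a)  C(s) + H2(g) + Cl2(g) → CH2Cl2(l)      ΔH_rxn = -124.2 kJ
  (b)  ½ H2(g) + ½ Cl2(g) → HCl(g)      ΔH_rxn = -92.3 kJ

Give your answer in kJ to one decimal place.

(a) × 3: (3)·(-124.2) = -372.6 kJ
(b) reversed and × 2: (-2)·(-92.3) = +184.6 kJ
By Hess's law, ΔH_rxn = (3)·(-124.2) + (-2)·(-92.3) = -188.0 kJ

ΔH_rxn = -188.0 kJ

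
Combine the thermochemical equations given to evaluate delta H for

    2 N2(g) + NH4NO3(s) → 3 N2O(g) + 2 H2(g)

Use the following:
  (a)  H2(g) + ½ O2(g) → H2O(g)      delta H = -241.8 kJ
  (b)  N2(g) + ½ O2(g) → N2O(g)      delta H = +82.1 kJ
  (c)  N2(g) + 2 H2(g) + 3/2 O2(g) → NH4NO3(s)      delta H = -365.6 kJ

delta H = 611.9 kJ

(a): not needed (H2O(g) appears nowhere else).
(b) × 3 (×3 to match 3 N2O(g) in the target): (3)·(+82.1) = +246.3 kJ
(c) reversed (reverse to put NH4NO3(s) on the reactant side): +365.6 kJ
Combining the equations, delta H = (+246.3) + (+365.6) = 611.9 kJ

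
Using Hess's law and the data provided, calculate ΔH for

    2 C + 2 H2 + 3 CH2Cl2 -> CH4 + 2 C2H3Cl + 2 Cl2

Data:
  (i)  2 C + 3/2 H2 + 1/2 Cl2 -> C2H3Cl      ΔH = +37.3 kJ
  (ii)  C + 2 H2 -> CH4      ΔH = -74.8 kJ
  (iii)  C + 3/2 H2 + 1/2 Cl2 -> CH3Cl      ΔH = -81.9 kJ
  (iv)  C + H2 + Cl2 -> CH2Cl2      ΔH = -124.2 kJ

ΔH = 372.4 kJ

(i) × 2: (2)·(+37.3) = +74.6 kJ
(ii) as written: -74.8 kJ
(iii): not needed.
(iv) reversed and × 3: (-3)·(-124.2) = +372.6 kJ
Since enthalpy is a state function, ΔH = (+74.6) + (-74.8) + (+372.6) = 372.4 kJ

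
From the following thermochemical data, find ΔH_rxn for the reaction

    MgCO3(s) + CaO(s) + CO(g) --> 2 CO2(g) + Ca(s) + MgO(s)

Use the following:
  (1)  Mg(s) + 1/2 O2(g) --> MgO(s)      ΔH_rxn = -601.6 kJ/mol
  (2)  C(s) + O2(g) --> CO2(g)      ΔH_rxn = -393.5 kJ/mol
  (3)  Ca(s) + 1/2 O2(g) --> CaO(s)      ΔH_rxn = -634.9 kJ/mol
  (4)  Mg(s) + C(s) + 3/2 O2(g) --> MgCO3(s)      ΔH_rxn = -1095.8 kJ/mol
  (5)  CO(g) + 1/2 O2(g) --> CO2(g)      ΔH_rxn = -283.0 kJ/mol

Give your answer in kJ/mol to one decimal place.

ΔH_rxn = 452.6 kJ/mol

(1) as written: -601.6 kJ/mol
(2) as written: -393.5 kJ/mol
(3) reversed: +634.9 kJ/mol
(4) reversed: +1095.8 kJ/mol
(5) as written: -283.0 kJ/mol
ΔH_rxn = (-601.6) + (-393.5) + (+634.9) + (+1095.8) + (-283.0) = 452.6 kJ/mol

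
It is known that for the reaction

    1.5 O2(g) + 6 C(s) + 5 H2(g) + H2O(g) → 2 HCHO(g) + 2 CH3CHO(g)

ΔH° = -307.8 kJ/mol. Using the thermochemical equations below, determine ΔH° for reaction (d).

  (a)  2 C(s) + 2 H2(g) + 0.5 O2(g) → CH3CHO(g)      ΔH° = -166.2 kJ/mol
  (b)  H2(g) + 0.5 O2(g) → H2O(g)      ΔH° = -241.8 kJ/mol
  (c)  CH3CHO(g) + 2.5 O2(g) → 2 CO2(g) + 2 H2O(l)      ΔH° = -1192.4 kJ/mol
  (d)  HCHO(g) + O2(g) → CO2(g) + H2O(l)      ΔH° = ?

(a) × 3 (×3 to match 6 C(s) in the target): (3)·(-166.2) = -498.6 kJ/mol
(b) reversed (H2O(g) must end up as a reactant): +241.8 kJ/mol
(c) as written: -1192.4 kJ/mol
(d) reversed and × 2 (reverse to put HCHO(g) on the product side; scale by 2 for the 2 HCHO(g)): contributes −2·x
-307.8 = (-498.6) + (+241.8) + (-1192.4) − 2·x
x = (-307.8 − (-1449.2)) / (-2) = -570.7 kJ/mol

ΔH° = -570.7 kJ/mol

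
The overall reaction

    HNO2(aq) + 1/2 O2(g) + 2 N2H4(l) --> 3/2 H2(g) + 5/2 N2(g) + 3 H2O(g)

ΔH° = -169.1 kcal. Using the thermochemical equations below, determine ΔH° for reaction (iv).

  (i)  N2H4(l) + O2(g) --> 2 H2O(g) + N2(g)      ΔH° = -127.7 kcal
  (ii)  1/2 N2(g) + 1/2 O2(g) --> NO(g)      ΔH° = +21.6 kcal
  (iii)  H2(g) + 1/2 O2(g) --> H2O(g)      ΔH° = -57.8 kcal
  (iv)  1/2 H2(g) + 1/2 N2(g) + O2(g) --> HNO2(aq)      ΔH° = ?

(i) × 2: (2)·(-127.7) = -255.4 kcal
(ii): not needed.
(iii) reversed: +57.8 kcal
(iv) reversed: contributes −x
-169.1 = (-255.4) + (+57.8) − x
x = (-169.1 − (-197.6)) / (-1) = -28.5 kcal

ΔH° = -28.5 kcal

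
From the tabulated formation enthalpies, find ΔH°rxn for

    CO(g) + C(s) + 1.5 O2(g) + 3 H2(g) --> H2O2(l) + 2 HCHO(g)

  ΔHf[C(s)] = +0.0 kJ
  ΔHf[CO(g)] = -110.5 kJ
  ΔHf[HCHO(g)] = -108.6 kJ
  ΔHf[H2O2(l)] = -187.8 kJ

ΔH°rxn = -294.5 kJ

ΔH°rxn = Σ nΔHf°(products) − Σ nΔHf°(reactants).
Products: 1·(-187.8) + 2·(-108.6) = -405.0
Reactants: 1·(-110.5) + 1·(+0.0) + 3/2·(+0.0) + 3·(+0.0) = -110.5
ΔH°rxn = (-405.0) − (-110.5) = -294.5 kJ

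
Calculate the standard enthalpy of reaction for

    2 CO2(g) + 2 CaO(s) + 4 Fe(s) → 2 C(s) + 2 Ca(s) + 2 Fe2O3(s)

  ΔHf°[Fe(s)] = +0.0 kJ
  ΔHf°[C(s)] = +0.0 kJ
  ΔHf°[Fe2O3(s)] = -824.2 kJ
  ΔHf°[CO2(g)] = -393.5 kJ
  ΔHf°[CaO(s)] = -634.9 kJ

ΔHrxn = 408.4 kJ

Products: 2·(+0.0) + 2·(+0.0) + 2·(-824.2) = -1648.4
Reactants: 2·(-393.5) + 2·(-634.9) + 4·(+0.0) = -2056.8
ΔHrxn = (-1648.4) − (-2056.8) = 408.4 kJ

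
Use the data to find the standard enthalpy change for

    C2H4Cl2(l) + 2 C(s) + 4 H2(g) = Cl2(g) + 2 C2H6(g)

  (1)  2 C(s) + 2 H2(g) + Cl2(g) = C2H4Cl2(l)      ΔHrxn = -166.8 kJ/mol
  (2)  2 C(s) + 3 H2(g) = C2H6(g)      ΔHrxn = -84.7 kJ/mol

ΔHrxn = -2.6 kJ/mol

(1) reversed (reverse to put C2H4Cl2(l) on the reactant side): +166.8 kJ/mol
(2) × 2 (×2 to match 2 C2H6(g) in the target): (2)·(-84.7) = -169.4 kJ/mol
Summing the manipulated equations, ΔHrxn = (-1)·(-166.8) + (2)·(-84.7) = -2.6 kJ/mol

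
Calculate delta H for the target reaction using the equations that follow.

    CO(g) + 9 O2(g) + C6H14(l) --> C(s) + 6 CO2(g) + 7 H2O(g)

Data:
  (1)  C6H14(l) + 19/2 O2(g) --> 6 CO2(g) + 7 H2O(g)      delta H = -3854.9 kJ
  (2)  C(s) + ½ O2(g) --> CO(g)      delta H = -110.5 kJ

delta H = -3744.4 kJ

(1) as written: -3854.9 kJ
(2) reversed: +110.5 kJ
Summing the manipulated equations, delta H = (-3854.9) + (+110.5) = -3744.4 kJ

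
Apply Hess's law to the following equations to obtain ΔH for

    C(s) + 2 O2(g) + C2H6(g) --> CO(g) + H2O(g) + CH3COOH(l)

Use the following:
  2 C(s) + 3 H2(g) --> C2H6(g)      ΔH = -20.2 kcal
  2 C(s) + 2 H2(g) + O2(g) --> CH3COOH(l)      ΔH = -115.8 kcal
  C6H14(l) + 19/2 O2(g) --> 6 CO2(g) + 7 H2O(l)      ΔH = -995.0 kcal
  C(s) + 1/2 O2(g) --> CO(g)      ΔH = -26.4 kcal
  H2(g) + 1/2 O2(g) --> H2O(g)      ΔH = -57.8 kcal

ΔH = -179.8 kcal

equation 1 reversed (C2H6(g) must end up as a reactant): +20.2 kcal
equation 2 as written (CH3COOH(l) already on the product side): -115.8 kcal
equation 3: not needed (H2O(l) appears nowhere else).
equation 4 as written (CO(g) already on the product side): -26.4 kcal
equation 5 as written (H2O(g) already on the product side): -57.8 kcal
Since enthalpy is a state function, ΔH = (-1)·(-20.2) + (1)·(-115.8) + (1)·(-26.4) + (1)·(-57.8) = -179.8 kcal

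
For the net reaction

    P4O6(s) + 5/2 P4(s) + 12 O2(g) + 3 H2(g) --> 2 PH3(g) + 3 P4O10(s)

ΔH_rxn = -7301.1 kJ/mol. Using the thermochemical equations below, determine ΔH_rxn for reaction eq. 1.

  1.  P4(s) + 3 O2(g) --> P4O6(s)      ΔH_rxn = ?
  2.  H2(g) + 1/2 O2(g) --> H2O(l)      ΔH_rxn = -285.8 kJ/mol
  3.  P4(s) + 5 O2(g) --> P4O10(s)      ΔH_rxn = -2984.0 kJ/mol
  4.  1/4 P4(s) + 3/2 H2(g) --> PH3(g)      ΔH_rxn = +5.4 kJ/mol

ΔH_rxn = -1640.1 kJ/mol

eq. 1 reversed: contributes −x
eq. 2: not needed.
eq. 3 × 3: (3)·(-2984.0) = -8952.0 kJ/mol
eq. 4 × 2: (2)·(+5.4) = +10.8 kJ/mol
-7301.1 = (-8952.0) + (+10.8) − x
x = (-7301.1 − (-8941.2)) / (-1) = -1640.1 kJ/mol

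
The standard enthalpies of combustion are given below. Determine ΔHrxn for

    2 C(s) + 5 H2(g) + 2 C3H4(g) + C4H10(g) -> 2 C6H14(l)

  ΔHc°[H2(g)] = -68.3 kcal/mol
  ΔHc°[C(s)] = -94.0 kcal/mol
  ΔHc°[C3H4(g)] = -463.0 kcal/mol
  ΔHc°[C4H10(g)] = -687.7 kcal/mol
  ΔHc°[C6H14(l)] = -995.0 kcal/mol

With combustion enthalpies, reactants minus products:
= [2·(-94.0) + 5·(-68.3) + 2·(-463.0) + 1·(-687.7)] − [2·(-995.0)]
= -153.2 kcal/mol

ΔHrxn = -153.2 kcal/mol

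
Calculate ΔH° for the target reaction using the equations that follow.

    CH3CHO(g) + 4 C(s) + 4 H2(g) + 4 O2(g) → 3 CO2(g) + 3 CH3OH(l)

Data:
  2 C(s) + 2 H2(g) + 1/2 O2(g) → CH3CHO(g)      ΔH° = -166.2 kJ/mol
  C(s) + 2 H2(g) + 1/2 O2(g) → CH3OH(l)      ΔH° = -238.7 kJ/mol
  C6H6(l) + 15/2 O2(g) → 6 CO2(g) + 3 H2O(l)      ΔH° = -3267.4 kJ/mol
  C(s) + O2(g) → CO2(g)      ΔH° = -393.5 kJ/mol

ΔH° = -1730.4 kJ/mol

equation 1 reversed (CH3CHO(g) must end up as a reactant): +166.2 kJ/mol
equation 2 × 3 (×3 to match 3 CH3OH(l) in the target): (3)·(-238.7) = -716.1 kJ/mol
equation 3: not needed (H2O(l) appears nowhere else).
equation 4 × 3: (3)·(-393.5) = -1180.5 kJ/mol
Summing the manipulated equations, ΔH° = (+166.2) + (-716.1) + (-1180.5) = -1730.4 kJ/mol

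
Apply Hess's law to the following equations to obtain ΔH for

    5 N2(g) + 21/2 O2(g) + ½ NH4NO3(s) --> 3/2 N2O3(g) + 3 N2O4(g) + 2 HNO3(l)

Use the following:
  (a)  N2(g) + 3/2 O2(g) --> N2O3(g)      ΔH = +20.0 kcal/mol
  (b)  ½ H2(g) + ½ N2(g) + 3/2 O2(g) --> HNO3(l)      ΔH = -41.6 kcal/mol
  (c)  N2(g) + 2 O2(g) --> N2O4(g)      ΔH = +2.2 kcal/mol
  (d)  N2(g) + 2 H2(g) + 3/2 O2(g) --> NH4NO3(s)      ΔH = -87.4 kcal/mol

(a) × 3/2 (×3/2 to match 3/2 N2O3(g) in the target): (3/2)·(+20.0) = +30.0 kcal/mol
(b) × 2 (scale by 2 for the 2 HNO3(l)): (2)·(-41.6) = -83.2 kcal/mol
(c) × 3 (×3 to match 3 N2O4(g) in the target): (3)·(+2.2) = +6.6 kcal/mol
(d) reversed and × 1/2 (reverse to put NH4NO3(s) on the reactant side; ×1/2 to match 1/2 NH4NO3(s) in the target): (-1/2)·(-87.4) = +43.7 kcal/mol
ΔH = (+30.0) + (-83.2) + (+6.6) + (+43.7) = -2.9 kcal/mol

ΔH = -2.9 kcal/mol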